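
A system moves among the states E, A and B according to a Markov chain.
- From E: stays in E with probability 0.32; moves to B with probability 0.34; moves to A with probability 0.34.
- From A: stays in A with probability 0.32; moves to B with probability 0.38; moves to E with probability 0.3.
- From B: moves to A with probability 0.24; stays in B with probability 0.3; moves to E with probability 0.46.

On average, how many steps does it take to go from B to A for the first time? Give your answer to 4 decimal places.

3.5670

Let t(s) be the expected number of steps to first reach A from state s, with t(A) = 0. Conditioning on the first step:
t(E) = 1 + 0.32·t(E) + 0.34·t(B)
t(B) = 1 + 0.46·t(E) + 0.3·t(B)
Solving: t(E) = 3.2541, t(B) = 3.5670.
Expected steps from B to A: 3.5670.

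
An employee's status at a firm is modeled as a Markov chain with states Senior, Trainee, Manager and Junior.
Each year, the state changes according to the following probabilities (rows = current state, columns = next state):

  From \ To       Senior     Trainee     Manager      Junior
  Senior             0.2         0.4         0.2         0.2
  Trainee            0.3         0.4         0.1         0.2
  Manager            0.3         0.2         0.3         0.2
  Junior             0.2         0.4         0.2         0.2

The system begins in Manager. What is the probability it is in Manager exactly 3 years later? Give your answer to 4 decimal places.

0.1870

Propagate the distribution vector 3 years from Manager.
After 0 years: (0.0000, 0.0000, 1.0000, 0.0000)
After 1 year: (0.3000, 0.2000, 0.3000, 0.2000)
After 2 years: (0.2500, 0.3400, 0.2100, 0.2000)
After 3 years: (0.2550, 0.3580, 0.1870, 0.2000)
P(in Manager after 3 years) = 0.1870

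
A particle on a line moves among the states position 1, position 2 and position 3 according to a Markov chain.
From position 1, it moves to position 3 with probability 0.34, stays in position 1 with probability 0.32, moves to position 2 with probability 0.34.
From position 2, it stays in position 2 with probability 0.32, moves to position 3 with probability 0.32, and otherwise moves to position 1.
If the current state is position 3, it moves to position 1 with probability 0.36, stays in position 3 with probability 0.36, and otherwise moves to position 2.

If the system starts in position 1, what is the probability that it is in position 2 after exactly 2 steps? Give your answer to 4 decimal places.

0.3128

Sum over the intermediate state after 1 step:
P = P(position 1→position 1)·P(position 1→position 2) + P(position 1→position 2)·P(position 2→position 2) + P(position 1→position 3)·P(position 3→position 2)
  = 0.32×0.34 + 0.34×0.32 + 0.34×0.28
  = 0.1088 + 0.1088 + 0.0952 = 0.3128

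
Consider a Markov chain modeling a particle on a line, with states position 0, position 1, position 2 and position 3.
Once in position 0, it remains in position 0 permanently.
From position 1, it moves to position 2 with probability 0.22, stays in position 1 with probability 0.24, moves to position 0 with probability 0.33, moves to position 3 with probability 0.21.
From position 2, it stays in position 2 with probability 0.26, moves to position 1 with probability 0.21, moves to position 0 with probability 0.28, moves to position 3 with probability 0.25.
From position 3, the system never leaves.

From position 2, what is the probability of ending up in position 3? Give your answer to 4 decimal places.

0.4535

Let h(s) be the probability of absorption at position 3 starting from transient state s. Then h(position 3) = 1 and h(position 0) = 0. By first-step analysis:
h(position 1) = 0.33·0 + 0.24·h(position 1) + 0.22·h(position 2) + 0.21·1
h(position 2) = 0.28·0 + 0.21·h(position 1) + 0.26·h(position 2) + 0.25·1
Solving: h(position 1) = 0.4076, h(position 2) = 0.4535.
Starting from position 2, the probability is 0.4535.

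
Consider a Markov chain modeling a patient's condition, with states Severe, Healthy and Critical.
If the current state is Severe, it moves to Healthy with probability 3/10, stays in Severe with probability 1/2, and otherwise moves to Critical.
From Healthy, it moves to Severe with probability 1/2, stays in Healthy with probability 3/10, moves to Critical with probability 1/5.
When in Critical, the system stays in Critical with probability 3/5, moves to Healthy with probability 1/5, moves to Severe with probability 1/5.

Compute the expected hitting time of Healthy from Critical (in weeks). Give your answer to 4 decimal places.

4.3750

Let t(s) be the expected number of weeks to first reach Healthy from state s, with t(Healthy) = 0. Conditioning on the first week:
t(Severe) = 1 + 0.5·t(Severe) + 0.2·t(Critical)
t(Critical) = 1 + 0.2·t(Severe) + 0.6·t(Critical)
Solving: t(Severe) = 3.7500, t(Critical) = 4.3750.
Expected weeks from Critical to Healthy: 4.3750.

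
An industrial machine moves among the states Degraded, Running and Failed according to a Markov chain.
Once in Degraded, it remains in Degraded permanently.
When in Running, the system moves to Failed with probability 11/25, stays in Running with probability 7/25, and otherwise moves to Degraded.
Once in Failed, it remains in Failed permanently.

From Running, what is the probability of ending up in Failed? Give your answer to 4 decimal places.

0.6111

Let h(s) be the probability of absorption at Failed starting from transient state s. Then h(Failed) = 1 and h(Degraded) = 0. By first-step analysis:
h(Running) = 0.28·0 + 0.28·h(Running) + 0.44·1
Solving: h(Running) = 0.6111.
Starting from Running, the probability is 0.6111.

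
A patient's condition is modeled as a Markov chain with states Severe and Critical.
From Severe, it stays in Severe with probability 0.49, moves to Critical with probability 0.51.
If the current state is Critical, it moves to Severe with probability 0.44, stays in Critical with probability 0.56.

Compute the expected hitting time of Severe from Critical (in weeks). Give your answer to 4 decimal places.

2.2727

Let t(s) be the expected number of weeks to first reach Severe from state s, with t(Severe) = 0. Conditioning on the first week:
t(Critical) = 1 + 0.56·t(Critical)
Solving: t(Critical) = 2.2727.
Expected weeks from Critical to Severe: 2.2727.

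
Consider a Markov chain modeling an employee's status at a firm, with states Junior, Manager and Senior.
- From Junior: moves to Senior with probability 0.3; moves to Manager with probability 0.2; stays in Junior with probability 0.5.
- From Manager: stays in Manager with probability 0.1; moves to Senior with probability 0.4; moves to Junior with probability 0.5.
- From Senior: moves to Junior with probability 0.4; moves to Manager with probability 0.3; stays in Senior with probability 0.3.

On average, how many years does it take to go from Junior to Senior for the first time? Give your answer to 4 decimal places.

Let t(s) be the expected number of years to first reach Senior from state s, with t(Senior) = 0. Conditioning on the first year:
t(Junior) = 1 + 0.5·t(Junior) + 0.2·t(Manager)
t(Manager) = 1 + 0.5·t(Junior) + 0.1·t(Manager)
Solving: t(Junior) = 3.1429, t(Manager) = 2.8571.
Expected years from Junior to Senior: 3.1429.

3.1429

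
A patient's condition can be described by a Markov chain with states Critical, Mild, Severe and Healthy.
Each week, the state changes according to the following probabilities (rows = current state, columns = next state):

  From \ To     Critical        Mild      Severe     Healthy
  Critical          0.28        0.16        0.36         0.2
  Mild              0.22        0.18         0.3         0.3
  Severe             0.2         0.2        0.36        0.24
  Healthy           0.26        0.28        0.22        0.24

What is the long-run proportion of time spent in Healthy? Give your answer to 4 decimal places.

Let the stationary distribution be π with π = πP and π_1 + π_2 + π_3 + π_4 = 1.
π_1 = 0.28·π_1 + 0.22·π_2 + 0.2·π_3 + 0.26·π_4
π_2 = 0.16·π_1 + 0.18·π_2 + 0.2·π_3 + 0.28·π_4
π_3 = 0.36·π_1 + 0.3·π_2 + 0.36·π_3 + 0.22·π_4
Solving with the normalization constraint gives π = (0.2377, 0.2058, 0.3137, 0.2428).
So the stationary probability of Healthy is 0.2428.

0.2428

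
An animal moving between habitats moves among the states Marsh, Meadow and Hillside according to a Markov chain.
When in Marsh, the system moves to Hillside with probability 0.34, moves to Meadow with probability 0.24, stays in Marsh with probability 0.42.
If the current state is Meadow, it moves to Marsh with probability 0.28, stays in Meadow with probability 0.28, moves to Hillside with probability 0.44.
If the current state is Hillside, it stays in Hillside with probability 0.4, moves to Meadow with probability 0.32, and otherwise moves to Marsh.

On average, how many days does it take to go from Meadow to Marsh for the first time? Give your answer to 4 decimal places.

3.5714

Let t(s) be the expected number of days to first reach Marsh from state s, with t(Marsh) = 0. Conditioning on the first day:
t(Meadow) = 1 + 0.28·t(Meadow) + 0.44·t(Hillside)
t(Hillside) = 1 + 0.32·t(Meadow) + 0.4·t(Hillside)
Solving: t(Meadow) = 3.5714, t(Hillside) = 3.5714.
Expected days from Meadow to Marsh: 3.5714.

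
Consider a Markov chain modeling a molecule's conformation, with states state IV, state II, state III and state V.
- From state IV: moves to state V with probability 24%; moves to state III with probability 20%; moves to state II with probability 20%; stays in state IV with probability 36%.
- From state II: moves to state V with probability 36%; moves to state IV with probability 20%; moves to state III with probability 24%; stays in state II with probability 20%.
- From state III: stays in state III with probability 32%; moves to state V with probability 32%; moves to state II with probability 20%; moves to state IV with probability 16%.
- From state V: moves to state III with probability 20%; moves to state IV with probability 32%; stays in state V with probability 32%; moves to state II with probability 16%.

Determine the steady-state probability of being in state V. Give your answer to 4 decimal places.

0.3059

Let the stationary distribution be π with π = πP and π_1 + π_2 + π_3 + π_4 = 1.
π_1 = 0.36·π_1 + 0.2·π_2 + 0.16·π_3 + 0.32·π_4
π_2 = 0.2·π_1 + 0.2·π_2 + 0.2·π_3 + 0.16·π_4
π_3 = 0.2·π_1 + 0.24·π_2 + 0.32·π_3 + 0.2·π_4
Solving with the normalization constraint gives π = (0.2706, 0.1878, 0.2358, 0.3059).
So the stationary probability of state V is 0.3059.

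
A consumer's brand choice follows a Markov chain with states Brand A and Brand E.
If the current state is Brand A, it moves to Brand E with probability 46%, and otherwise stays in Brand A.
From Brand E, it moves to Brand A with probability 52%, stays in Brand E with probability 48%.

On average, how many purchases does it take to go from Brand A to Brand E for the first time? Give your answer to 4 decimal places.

2.1739

Let t(s) be the expected number of purchases to first reach Brand E from state s, with t(Brand E) = 0. Conditioning on the first purchase:
t(Brand A) = 1 + 0.54·t(Brand A)
Solving: t(Brand A) = 2.1739.
Expected purchases from Brand A to Brand E: 2.1739.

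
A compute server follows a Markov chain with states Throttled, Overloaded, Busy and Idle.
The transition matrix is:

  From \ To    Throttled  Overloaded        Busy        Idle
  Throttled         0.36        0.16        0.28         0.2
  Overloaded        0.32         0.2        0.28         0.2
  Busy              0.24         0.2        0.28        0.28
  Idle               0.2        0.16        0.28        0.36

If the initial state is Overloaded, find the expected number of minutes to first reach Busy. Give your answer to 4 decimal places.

Let t(s) be the expected number of minutes to first reach Busy from state s, with t(Busy) = 0. Conditioning on the first minute:
t(Throttled) = 1 + 0.36·t(Throttled) + 0.16·t(Overloaded) + 0.2·t(Idle)
t(Overloaded) = 1 + 0.32·t(Throttled) + 0.2·t(Overloaded) + 0.2·t(Idle)
t(Idle) = 1 + 0.2·t(Throttled) + 0.16·t(Overloaded) + 0.36·t(Idle)
Solving: t(Throttled) = 3.5714, t(Overloaded) = 3.5714, t(Idle) = 3.5714.
Expected minutes from Overloaded to Busy: 3.5714.

3.5714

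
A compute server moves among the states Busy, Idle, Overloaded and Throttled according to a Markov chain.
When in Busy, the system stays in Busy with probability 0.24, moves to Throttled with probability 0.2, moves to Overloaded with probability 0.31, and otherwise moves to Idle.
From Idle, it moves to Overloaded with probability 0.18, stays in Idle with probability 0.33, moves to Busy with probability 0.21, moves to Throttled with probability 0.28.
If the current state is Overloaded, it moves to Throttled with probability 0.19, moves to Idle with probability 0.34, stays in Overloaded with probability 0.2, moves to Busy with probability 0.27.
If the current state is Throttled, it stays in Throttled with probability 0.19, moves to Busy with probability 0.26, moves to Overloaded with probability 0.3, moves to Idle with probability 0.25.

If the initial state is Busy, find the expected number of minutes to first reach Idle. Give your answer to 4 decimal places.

3.6367

Let t(s) be the expected number of minutes to first reach Idle from state s, with t(Idle) = 0. Conditioning on the first minute:
t(Busy) = 1 + 0.24·t(Busy) + 0.31·t(Overloaded) + 0.2·t(Throttled)
t(Overloaded) = 1 + 0.27·t(Busy) + 0.2·t(Overloaded) + 0.19·t(Throttled)
t(Throttled) = 1 + 0.26·t(Busy) + 0.3·t(Overloaded) + 0.19·t(Throttled)
Solving: t(Busy) = 3.6367, t(Overloaded) = 3.3418, t(Throttled) = 3.6396.
Expected minutes from Busy to Idle: 3.6367.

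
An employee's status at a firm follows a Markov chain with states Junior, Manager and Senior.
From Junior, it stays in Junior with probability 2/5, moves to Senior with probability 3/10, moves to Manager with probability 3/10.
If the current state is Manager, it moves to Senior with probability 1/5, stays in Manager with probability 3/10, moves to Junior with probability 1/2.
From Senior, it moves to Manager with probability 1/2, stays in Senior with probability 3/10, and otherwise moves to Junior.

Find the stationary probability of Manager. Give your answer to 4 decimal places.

Let the stationary distribution be π with π = πP and π_1 + π_2 + π_3 = 1.
π_1 = 0.4·π_1 + 0.5·π_2 + 0.2·π_3
π_2 = 0.3·π_1 + 0.3·π_2 + 0.5·π_3
Solving with the normalization constraint gives π = (0.3824, 0.3529, 0.2647).
So the stationary probability of Manager is 0.3529.

0.3529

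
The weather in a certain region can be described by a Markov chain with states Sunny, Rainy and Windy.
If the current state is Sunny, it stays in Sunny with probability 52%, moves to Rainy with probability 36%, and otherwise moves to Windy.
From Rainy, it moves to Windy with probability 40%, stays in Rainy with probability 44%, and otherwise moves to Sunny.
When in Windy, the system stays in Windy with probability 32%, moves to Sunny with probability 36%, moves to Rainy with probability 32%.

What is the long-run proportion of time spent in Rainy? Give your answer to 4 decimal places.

Let the stationary distribution be π with π = πP and π_1 + π_2 + π_3 = 1.
π_1 = 0.52·π_1 + 0.16·π_2 + 0.36·π_3
π_2 = 0.36·π_1 + 0.44·π_2 + 0.32·π_3
Solving with the normalization constraint gives π = (0.3383, 0.3790, 0.2827).
So the stationary probability of Rainy is 0.3790.

0.3790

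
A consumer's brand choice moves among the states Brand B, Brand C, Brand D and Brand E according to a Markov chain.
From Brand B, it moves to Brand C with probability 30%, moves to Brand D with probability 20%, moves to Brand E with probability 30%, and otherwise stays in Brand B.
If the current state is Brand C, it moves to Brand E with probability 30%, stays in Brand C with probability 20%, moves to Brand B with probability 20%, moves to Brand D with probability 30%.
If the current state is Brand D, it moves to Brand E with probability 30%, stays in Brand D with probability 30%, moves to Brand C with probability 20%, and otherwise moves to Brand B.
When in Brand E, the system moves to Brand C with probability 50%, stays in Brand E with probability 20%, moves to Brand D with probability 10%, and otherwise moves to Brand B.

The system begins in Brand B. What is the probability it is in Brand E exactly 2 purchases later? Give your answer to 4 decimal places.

Propagate the distribution vector 2 purchases from Brand B.
After 0 purchases: (1.0000, 0.0000, 0.0000, 0.0000)
After 1 purchase: (0.2000, 0.3000, 0.2000, 0.3000)
After 2 purchases: (0.2000, 0.3100, 0.2200, 0.2700)
P(in Brand E after 2 purchases) = 0.2700

0.2700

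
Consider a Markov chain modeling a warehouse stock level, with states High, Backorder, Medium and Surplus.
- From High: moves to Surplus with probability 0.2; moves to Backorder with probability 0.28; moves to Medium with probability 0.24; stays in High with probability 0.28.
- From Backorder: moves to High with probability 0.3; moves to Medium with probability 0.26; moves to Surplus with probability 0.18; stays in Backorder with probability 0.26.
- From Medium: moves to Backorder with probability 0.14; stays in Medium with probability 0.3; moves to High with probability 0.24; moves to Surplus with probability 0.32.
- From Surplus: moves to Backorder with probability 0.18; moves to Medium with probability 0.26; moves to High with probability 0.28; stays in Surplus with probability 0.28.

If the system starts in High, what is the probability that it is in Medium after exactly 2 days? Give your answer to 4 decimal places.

Propagate the distribution vector 2 days from High.
After 0 days: (1.0000, 0.0000, 0.0000, 0.0000)
After 1 day: (0.2800, 0.2800, 0.2400, 0.2000)
After 2 days: (0.2760, 0.2208, 0.2640, 0.2392)
P(in Medium after 2 days) = 0.2640

0.2640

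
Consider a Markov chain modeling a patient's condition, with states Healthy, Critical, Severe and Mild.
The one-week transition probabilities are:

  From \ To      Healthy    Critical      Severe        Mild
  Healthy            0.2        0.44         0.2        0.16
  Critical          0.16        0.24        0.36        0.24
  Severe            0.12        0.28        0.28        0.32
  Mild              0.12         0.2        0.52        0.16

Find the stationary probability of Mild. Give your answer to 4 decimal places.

0.2374

Let the stationary distribution be π with π = πP and π_1 + π_2 + π_3 + π_4 = 1.
π_1 = 0.2·π_1 + 0.16·π_2 + 0.12·π_3 + 0.12·π_4
π_2 = 0.44·π_1 + 0.24·π_2 + 0.28·π_3 + 0.2·π_4
π_3 = 0.2·π_1 + 0.36·π_2 + 0.28·π_3 + 0.52·π_4
Solving with the normalization constraint gives π = (0.1423, 0.2729, 0.3474, 0.2374).
So the stationary probability of Mild is 0.2374.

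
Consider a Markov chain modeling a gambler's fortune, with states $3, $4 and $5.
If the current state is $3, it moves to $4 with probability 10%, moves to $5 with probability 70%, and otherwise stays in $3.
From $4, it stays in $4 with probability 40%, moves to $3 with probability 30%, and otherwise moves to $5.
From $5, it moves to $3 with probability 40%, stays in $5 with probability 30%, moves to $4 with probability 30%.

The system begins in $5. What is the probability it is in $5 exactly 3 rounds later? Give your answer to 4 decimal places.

Propagate the distribution vector 3 rounds from $5.
After 0 rounds: (0.0000, 0.0000, 1.0000)
After 1 round: (0.4000, 0.3000, 0.3000)
After 2 rounds: (0.2900, 0.2500, 0.4600)
After 3 rounds: (0.3170, 0.2670, 0.4160)
P(in $5 after 3 rounds) = 0.4160

0.4160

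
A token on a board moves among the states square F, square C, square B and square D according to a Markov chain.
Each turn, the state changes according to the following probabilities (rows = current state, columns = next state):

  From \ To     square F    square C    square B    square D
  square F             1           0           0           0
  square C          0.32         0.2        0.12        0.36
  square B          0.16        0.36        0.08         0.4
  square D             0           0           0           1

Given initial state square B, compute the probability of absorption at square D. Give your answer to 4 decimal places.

Let h(s) be the probability of absorption at square D starting from transient state s. Then h(square D) = 1 and h(square F) = 0. By first-step analysis:
h(square C) = 0.32·0 + 0.2·h(square C) + 0.12·h(square B) + 0.36·1
h(square B) = 0.16·0 + 0.36·h(square C) + 0.08·h(square B) + 0.4·1
Solving: h(square C) = 0.5473, h(square B) = 0.6490.
Starting from square B, the probability is 0.6490.

0.6490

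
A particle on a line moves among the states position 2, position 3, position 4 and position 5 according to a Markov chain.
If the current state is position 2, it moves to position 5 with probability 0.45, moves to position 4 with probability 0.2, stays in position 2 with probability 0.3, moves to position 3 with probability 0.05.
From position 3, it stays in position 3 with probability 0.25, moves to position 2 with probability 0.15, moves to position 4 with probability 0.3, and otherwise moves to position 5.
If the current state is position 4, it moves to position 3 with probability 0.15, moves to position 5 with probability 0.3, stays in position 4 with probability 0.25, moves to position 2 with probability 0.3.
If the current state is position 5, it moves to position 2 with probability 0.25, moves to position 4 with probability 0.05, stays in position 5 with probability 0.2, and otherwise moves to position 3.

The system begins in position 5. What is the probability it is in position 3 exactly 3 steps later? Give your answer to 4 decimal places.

0.2641

Propagate the distribution vector 3 steps from position 5.
After 0 steps: (0.0000, 0.0000, 0.0000, 1.0000)
After 1 step: (0.2500, 0.5000, 0.0500, 0.2000)
After 2 steps: (0.2150, 0.2450, 0.2225, 0.3175)
After 3 steps: (0.2474, 0.2641, 0.1880, 0.3005)
P(in position 3 after 3 steps) = 0.2641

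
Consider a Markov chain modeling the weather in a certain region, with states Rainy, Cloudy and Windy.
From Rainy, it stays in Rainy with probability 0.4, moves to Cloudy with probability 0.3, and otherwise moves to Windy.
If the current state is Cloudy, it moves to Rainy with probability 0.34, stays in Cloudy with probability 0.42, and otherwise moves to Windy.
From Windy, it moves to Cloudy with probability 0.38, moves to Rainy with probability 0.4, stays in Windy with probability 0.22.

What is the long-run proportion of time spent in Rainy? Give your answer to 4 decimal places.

0.3781

Let the stationary distribution be π with π = πP and π_1 + π_2 + π_3 = 1.
π_1 = 0.4·π_1 + 0.34·π_2 + 0.4·π_3
π_2 = 0.3·π_1 + 0.42·π_2 + 0.38·π_3
Solving with the normalization constraint gives π = (0.3781, 0.3643, 0.2575).
So the stationary probability of Rainy is 0.3781.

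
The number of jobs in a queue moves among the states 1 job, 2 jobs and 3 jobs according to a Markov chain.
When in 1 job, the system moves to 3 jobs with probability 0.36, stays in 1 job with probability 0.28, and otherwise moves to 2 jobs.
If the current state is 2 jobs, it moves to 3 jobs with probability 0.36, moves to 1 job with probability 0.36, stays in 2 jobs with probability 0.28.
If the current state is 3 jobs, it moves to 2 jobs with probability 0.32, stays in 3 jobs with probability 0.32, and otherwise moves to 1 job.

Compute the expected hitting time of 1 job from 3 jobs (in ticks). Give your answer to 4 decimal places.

Let t(s) be the expected number of ticks to first reach 1 job from state s, with t(1 job) = 0. Conditioning on the first tick:
t(2 jobs) = 1 + 0.28·t(2 jobs) + 0.36·t(3 jobs)
t(3 jobs) = 1 + 0.32·t(2 jobs) + 0.32·t(3 jobs)
Solving: t(2 jobs) = 2.7778, t(3 jobs) = 2.7778.
Expected ticks from 3 jobs to 1 job: 2.7778.

2.7778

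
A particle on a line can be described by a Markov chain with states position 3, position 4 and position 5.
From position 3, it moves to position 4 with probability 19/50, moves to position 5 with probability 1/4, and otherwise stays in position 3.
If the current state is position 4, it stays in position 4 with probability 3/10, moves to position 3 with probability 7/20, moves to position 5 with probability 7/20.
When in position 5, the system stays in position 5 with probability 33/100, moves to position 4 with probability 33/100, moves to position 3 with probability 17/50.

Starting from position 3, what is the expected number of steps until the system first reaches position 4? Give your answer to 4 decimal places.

2.7292

Let t(s) be the expected number of steps to first reach position 4 from state s, with t(position 4) = 0. Conditioning on the first step:
t(position 3) = 1 + 0.37·t(position 3) + 0.25·t(position 5)
t(position 5) = 1 + 0.34·t(position 3) + 0.33·t(position 5)
Solving: t(position 3) = 2.7292, t(position 5) = 2.8775.
Expected steps from position 3 to position 4: 2.7292.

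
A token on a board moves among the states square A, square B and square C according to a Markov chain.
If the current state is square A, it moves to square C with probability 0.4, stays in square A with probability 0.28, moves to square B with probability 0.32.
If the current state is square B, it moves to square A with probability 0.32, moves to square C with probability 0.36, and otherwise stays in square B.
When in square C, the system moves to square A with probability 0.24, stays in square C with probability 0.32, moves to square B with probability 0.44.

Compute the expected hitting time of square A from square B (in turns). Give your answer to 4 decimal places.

3.4211

Let t(s) be the expected number of turns to first reach square A from state s, with t(square A) = 0. Conditioning on the first turn:
t(square B) = 1 + 0.32·t(square B) + 0.36·t(square C)
t(square C) = 1 + 0.44·t(square B) + 0.32·t(square C)
Solving: t(square B) = 3.4211, t(square C) = 3.6842.
Expected turns from square B to square A: 3.4211.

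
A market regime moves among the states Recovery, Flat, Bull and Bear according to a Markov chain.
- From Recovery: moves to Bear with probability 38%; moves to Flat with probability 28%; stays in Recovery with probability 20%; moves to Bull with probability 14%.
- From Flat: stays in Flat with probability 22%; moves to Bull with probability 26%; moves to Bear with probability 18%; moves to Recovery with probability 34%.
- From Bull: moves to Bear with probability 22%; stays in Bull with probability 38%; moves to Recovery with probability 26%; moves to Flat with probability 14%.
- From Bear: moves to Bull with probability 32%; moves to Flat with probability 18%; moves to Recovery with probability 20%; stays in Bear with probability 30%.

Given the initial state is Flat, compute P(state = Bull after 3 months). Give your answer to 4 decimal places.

0.2786

Propagate the distribution vector 3 months from Flat.
After 0 months: (0.0000, 1.0000, 0.0000, 0.0000)
After 1 month: (0.3400, 0.2200, 0.2600, 0.1800)
After 2 months: (0.2464, 0.2124, 0.2612, 0.2800)
After 3 months: (0.2454, 0.2027, 0.2786, 0.2733)
P(in Bull after 3 months) = 0.2786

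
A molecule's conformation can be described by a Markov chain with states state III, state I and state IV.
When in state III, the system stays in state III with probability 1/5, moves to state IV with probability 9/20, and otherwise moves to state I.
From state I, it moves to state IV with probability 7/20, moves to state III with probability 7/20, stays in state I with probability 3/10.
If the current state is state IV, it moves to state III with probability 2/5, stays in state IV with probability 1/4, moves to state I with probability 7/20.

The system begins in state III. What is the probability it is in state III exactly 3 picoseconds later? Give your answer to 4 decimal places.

Propagate the distribution vector 3 picoseconds from state III.
After 0 picoseconds: (1.0000, 0.0000, 0.0000)
After 1 picosecond: (0.2000, 0.3500, 0.4500)
After 2 picoseconds: (0.3425, 0.3325, 0.3250)
After 3 picoseconds: (0.3149, 0.3334, 0.3518)
P(in state III after 3 picoseconds) = 0.3149

0.3149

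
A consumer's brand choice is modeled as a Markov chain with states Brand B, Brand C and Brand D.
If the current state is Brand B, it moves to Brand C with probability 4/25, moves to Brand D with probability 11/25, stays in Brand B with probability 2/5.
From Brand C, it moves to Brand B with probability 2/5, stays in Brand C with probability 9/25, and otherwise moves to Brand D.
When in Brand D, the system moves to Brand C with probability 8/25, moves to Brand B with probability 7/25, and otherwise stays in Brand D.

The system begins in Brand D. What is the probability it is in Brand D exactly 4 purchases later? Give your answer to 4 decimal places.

0.3702

Propagate the distribution vector 4 purchases from Brand D.
After 0 purchases: (0.0000, 0.0000, 1.0000)
After 1 purchase: (0.2800, 0.3200, 0.4000)
After 2 purchases: (0.3520, 0.2880, 0.3600)
After 3 purchases: (0.3568, 0.2752, 0.3680)
After 4 purchases: (0.3558, 0.2739, 0.3702)
P(in Brand D after 4 purchases) = 0.3702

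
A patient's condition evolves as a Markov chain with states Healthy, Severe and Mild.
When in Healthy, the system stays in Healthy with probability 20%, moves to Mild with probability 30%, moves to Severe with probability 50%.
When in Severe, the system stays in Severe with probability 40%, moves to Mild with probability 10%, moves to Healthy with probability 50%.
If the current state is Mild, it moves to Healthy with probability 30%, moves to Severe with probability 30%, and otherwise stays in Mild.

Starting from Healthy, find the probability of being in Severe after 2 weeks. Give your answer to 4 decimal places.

0.3900

Sum over the intermediate state after 1 week:
P = P(Healthy→Healthy)·P(Healthy→Severe) + P(Healthy→Severe)·P(Severe→Severe) + P(Healthy→Mild)·P(Mild→Severe)
  = 0.2×0.5 + 0.5×0.4 + 0.3×0.3
  = 0.1000 + 0.2000 + 0.0900 = 0.3900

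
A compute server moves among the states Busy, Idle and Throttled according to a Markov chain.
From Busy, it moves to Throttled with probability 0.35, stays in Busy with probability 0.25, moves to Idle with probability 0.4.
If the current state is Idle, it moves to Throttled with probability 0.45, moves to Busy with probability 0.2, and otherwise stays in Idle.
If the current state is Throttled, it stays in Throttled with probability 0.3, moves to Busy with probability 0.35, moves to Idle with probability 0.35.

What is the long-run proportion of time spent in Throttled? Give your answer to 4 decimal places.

Let the stationary distribution be π with π = πP and π_1 + π_2 + π_3 = 1.
π_1 = 0.25·π_1 + 0.2·π_2 + 0.35·π_3
π_2 = 0.4·π_1 + 0.35·π_2 + 0.35·π_3
Solving with the normalization constraint gives π = (0.2686, 0.3634, 0.3679).
So the stationary probability of Throttled is 0.3679.

0.3679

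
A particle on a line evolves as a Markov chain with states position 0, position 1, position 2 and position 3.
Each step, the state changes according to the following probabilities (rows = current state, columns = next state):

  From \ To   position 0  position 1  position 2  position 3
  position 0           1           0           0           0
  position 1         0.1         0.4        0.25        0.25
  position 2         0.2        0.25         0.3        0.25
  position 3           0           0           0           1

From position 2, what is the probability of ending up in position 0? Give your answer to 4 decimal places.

Let h(s) be the probability of absorption at position 0 starting from transient state s. Then h(position 0) = 1 and h(position 3) = 0. By first-step analysis:
h(position 1) = 0.1·1 + 0.4·h(position 1) + 0.25·h(position 2) + 0.25·0
h(position 2) = 0.2·1 + 0.25·h(position 1) + 0.3·h(position 2) + 0.25·0
Solving: h(position 1) = 0.3357, h(position 2) = 0.4056.
Starting from position 2, the probability is 0.4056.

0.4056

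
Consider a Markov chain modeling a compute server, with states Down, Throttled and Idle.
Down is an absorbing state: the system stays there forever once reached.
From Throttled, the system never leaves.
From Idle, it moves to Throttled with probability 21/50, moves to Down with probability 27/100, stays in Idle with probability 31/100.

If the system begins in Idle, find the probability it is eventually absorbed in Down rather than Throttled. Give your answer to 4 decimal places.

Let h(s) be the probability of absorption at Down starting from transient state s. Then h(Down) = 1 and h(Throttled) = 0. By first-step analysis:
h(Idle) = 0.27·1 + 0.42·0 + 0.31·h(Idle)
Solving: h(Idle) = 0.3913.
Starting from Idle, the probability is 0.3913.

0.3913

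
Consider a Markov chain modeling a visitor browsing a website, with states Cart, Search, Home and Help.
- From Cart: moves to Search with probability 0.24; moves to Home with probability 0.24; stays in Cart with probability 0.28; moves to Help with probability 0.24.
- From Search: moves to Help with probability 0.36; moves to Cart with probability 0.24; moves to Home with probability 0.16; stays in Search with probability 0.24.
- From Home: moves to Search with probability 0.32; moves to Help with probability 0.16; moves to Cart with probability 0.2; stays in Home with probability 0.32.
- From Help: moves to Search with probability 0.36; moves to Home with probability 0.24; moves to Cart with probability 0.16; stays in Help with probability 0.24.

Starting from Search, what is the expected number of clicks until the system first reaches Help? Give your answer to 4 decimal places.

3.4677

Let t(s) be the expected number of clicks to first reach Help from state s, with t(Help) = 0. Conditioning on the first click:
t(Cart) = 1 + 0.28·t(Cart) + 0.24·t(Search) + 0.24·t(Home)
t(Search) = 1 + 0.24·t(Cart) + 0.24·t(Search) + 0.16·t(Home)
t(Home) = 1 + 0.2·t(Cart) + 0.32·t(Search) + 0.32·t(Home)
Solving: t(Cart) = 3.9679, t(Search) = 3.4677, t(Home) = 4.2695.
Expected clicks from Search to Help: 3.4677.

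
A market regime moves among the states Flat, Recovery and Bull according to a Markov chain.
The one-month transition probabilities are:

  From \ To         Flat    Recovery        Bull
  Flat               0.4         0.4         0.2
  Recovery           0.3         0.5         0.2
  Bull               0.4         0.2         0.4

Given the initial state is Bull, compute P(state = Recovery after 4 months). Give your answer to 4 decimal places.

Propagate the distribution vector 4 months from Bull.
After 0 months: (0.0000, 0.0000, 1.0000)
After 1 month: (0.4000, 0.2000, 0.4000)
After 2 months: (0.3800, 0.3400, 0.2800)
After 3 months: (0.3660, 0.3780, 0.2560)
After 4 months: (0.3622, 0.3866, 0.2512)
P(in Recovery after 4 months) = 0.3866

0.3866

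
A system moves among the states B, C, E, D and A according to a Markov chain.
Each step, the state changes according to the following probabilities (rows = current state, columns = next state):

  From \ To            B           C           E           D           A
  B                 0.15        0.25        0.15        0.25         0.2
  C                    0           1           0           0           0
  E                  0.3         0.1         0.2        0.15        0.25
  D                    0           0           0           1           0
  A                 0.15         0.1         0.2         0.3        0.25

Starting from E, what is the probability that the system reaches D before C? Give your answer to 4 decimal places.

Let h(s) be the probability of absorption at D starting from transient state s. Then h(D) = 1 and h(C) = 0. By first-step analysis:
h(B) = 0.15·h(B) + 0.25·0 + 0.15·h(E) + 0.25·1 + 0.2·h(A)
h(E) = 0.3·h(B) + 0.1·0 + 0.2·h(E) + 0.15·1 + 0.25·h(A)
h(A) = 0.15·h(B) + 0.1·0 + 0.2·h(E) + 0.3·1 + 0.25·h(A)
Solving: h(B) = 0.5601, h(E) = 0.6082, h(A) = 0.6742.
Starting from E, the probability is 0.6082.

0.6082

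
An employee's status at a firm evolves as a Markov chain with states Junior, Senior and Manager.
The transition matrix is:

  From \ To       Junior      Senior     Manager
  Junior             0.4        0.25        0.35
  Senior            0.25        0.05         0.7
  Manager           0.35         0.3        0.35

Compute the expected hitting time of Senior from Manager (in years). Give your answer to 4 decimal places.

Let t(s) be the expected number of years to first reach Senior from state s, with t(Senior) = 0. Conditioning on the first year:
t(Junior) = 1 + 0.4·t(Junior) + 0.35·t(Manager)
t(Manager) = 1 + 0.35·t(Junior) + 0.35·t(Manager)
Solving: t(Junior) = 3.7383, t(Manager) = 3.5514.
Expected years from Manager to Senior: 3.5514.

3.5514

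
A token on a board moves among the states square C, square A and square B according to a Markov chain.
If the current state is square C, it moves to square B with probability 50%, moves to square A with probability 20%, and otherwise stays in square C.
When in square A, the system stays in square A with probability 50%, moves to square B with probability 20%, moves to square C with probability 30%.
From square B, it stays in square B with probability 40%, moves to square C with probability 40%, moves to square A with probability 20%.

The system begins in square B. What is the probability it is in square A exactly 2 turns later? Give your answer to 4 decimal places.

0.2600

Sum over the intermediate state after 1 turn:
P = P(square B→square C)·P(square C→square A) + P(square B→square A)·P(square A→square A) + P(square B→square B)·P(square B→square A)
  = 0.4×0.2 + 0.2×0.5 + 0.4×0.2
  = 0.0800 + 0.1000 + 0.0800 = 0.2600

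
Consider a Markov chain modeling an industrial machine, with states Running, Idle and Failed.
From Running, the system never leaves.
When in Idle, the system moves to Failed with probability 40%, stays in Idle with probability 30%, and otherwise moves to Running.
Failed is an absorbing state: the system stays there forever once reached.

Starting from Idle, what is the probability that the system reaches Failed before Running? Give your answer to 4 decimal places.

Let h(s) be the probability of absorption at Failed starting from transient state s. Then h(Failed) = 1 and h(Running) = 0. By first-step analysis:
h(Idle) = 0.3·0 + 0.3·h(Idle) + 0.4·1
Solving: h(Idle) = 0.5714.
Starting from Idle, the probability is 0.5714.

0.5714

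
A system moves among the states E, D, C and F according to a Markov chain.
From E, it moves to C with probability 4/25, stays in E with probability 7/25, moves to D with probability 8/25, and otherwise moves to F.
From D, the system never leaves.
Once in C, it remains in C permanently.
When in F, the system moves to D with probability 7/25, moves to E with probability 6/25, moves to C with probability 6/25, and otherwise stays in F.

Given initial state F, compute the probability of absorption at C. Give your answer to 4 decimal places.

Let h(s) be the probability of absorption at C starting from transient state s. Then h(C) = 1 and h(D) = 0. By first-step analysis:
h(E) = 0.28·h(E) + 0.32·0 + 0.16·1 + 0.24·h(F)
h(F) = 0.24·h(E) + 0.28·0 + 0.24·1 + 0.24·h(F)
Solving: h(E) = 0.3660, h(F) = 0.4314.
Starting from F, the probability is 0.4314.

0.4314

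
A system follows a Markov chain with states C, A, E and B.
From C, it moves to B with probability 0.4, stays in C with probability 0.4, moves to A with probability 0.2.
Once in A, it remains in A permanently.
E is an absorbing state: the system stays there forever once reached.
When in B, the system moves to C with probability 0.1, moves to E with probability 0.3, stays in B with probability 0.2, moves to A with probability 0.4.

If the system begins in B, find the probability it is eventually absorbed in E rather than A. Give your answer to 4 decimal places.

0.4091

Let h(s) be the probability of absorption at E starting from transient state s. Then h(E) = 1 and h(A) = 0. By first-step analysis:
h(C) = 0.4·h(C) + 0.2·0 + 0.4·h(B)
h(B) = 0.1·h(C) + 0.4·0 + 0.3·1 + 0.2·h(B)
Solving: h(C) = 0.2727, h(B) = 0.4091.
Starting from B, the probability is 0.4091.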